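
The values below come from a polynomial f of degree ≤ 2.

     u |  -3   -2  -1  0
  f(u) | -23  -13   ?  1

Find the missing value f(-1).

-5

On equispaced nodes a degree-2 polynomial has vanishing third forward difference, so
  - f(-3) + 3·f(-2) - 3·f(-1) + f(0) = 0.
Substituting the known values and solving for f(-1):
  -3·f(-1) = 15
  f(-1) = -5.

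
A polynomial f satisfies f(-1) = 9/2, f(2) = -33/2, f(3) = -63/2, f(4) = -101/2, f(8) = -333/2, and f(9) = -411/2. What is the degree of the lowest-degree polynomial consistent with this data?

Divided differences on the nodes -1, 2, 3, 4, 8, 9:
  order 0: 9/2  -33/2  -63/2  -101/2  -333/2  -411/2
  order 1: -7  -15  -19  -29  -39
  order 2: -2  -2  -2  -2
  order 3: 0  0  0
  order 4: 0  0
  order 5: 0
The order-2 divided differences are all -2 (nonzero) and every higher order vanishes, so the data lies on a polynomial of degree exactly 2.

2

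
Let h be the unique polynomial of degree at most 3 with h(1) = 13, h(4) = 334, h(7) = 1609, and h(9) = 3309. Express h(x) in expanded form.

h(x) = 4x^3 + 5x^2 - 2x + 6

Using the Lagrange interpolation formula with nodes 1, 4, 7, 9:
  L_0(x) = (x - 4)(x - 7)(x - 9) / -144
  L_1(x) = (x - 1)(x - 7)(x - 9) / 45
  L_2(x) = (x - 1)(x - 4)(x - 9) / -36
  L_3(x) = (x - 1)(x - 4)(x - 7) / 80
Then h(x) = 13·L_0(x) + 334·L_1(x) + 1609·L_2(x) + 3309·L_3(x).
Expanding and collecting terms gives h(x) = 4x³ + 5x² - 2x + 6.
Check: h(7) = 1609. ✓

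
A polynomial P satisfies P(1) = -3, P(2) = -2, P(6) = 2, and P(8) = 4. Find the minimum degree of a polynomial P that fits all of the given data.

1

Divided differences on the nodes 1, 2, 6, 8:
  order 0: -3  -2  2  4
  order 1: 1  1  1
  order 2: 0  0
  order 3: 0
The order-1 divided differences are all 1 (nonzero) and every higher order vanishes, so the data lies on a polynomial of degree exactly 1.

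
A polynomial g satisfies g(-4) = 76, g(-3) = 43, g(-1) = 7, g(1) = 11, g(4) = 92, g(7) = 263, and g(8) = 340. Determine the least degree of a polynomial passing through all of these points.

2

Divided differences on the nodes -4, -3, -1, 1, 4, 7, 8:
  order 0: 76  43  7  11  92  263  340
  order 1: -33  -18  2  27  57  77
  order 2: 5  5  5  5  5
  order 3: 0  0  0  0
  order 4: 0  0  0
  order 5: 0  0
  order 6: 0
The order-2 divided differences are all 5 (nonzero) and every higher order vanishes, so the data lies on a polynomial of degree exactly 2.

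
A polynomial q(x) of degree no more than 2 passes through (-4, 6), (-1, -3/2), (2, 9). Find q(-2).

-1

Using the Lagrange interpolation formula with nodes -4, -1, 2:
  L_0(x) = (x + 1)(x - 2) / 18
  L_1(x) = (x + 4)(x - 2) / -9
  L_2(x) = (x + 4)(x + 1) / 18
Then q(x) = 6·L_0(x) - 3/2·L_1(x) + 9·L_2(x).
Expanding and collecting terms gives q(x) = x^2 + (5/2)x.
Evaluating at x = -2: q(-2) = -1.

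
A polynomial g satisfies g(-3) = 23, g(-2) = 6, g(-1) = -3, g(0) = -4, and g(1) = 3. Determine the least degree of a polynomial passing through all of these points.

2

Forward differences of the values at t = -3, -2, -1, 0, 1:
  g  : 23  6  -3  -4  3
  Δ  : -17  -9  -1  7
  Δ^2: 8  8  8
  Δ^3: 0  0
  Δ^4: 0
The second differences are constant (8) and nonzero, while all higher differences vanish, so the minimal degree is 2.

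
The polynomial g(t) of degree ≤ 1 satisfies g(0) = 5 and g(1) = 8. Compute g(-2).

-1

Using the Lagrange interpolation formula with nodes 0, 1:
  L_0(t) = (t - 1) / -1
  L_1(t) = t / 1
Then g(t) = 5·L_0(t) + 8·L_1(t).
Expanding and collecting terms gives g(t) = 3t + 5.
Evaluating at t = -2: g(-2) = -1.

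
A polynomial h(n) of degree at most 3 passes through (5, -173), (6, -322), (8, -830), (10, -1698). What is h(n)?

h(n) = -2n^3 + 3n^2 + 2

Using the Lagrange interpolation formula with nodes 5, 6, 8, 10:
  L_0(n) = (n - 6)(n - 8)(n - 10) / -15
  L_1(n) = (n - 5)(n - 8)(n - 10) / 8
  L_2(n) = (n - 5)(n - 6)(n - 10) / -12
  L_3(n) = (n - 5)(n - 6)(n - 8) / 40
Then h(n) = -173·L_0(n) - 322·L_1(n) - 830·L_2(n) - 1698·L_3(n).
Expanding and collecting terms gives h(n) = -2n^3 + 3n^2 + 2.
Check: h(6) = -322. ✓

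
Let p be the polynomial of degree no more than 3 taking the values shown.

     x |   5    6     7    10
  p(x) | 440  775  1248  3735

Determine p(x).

p(x) = 4x^3 - 3x^2 + 4x - 5

Write p(x) = ax^3 + bx^2 + cx + d. Substituting each data point gives a linear system:
  125a + 25b + 5c + d = 440
  216a + 36b + 6c + d = 775
  343a + 49b + 7c + d = 1248
  1000a + 100b + 10c + d = 3735
Solving the system yields a = 4, b = -3, c = 4, d = -5.
So p(x) = 4x^3 - 3x^2 + 4x - 5.
Check: p(10) = 3735. ✓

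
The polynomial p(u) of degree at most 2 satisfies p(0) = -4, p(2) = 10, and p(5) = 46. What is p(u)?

p(u) = u^2 + 5u - 4

Write p(u) = au^2 + bu + c. Substituting each data point gives a linear system:
  c = -4
  4a + 2b + c = 10
  25a + 5b + c = 46
Solving the system yields a = 1, b = 5, c = -4.
So p(u) = u^2 + 5u - 4.
Check: p(2) = 10. ✓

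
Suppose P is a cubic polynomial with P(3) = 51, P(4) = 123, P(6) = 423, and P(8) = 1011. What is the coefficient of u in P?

-2

Write P(u) = au^3 + bu^2 + cu + d. Substituting each data point gives a linear system:
  27a + 9b + 3c + d = 51
  64a + 16b + 4c + d = 123
  216a + 36b + 6c + d = 423
  512a + 64b + 8c + d = 1011
Solving the system yields a = 2, b = 0, c = -2, d = 3.
So P(u) = 2u^3 - 2u + 3.
The coefficient of u is -2.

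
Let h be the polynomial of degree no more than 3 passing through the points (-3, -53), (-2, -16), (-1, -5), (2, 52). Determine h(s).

h(s) = 3s^3 + 5s^2 + 5s - 2

Write h(s) = as^3 + bs^2 + cs + d. Substituting each data point gives a linear system:
  -27a + 9b - 3c + d = -53
  -8a + 4b - 2c + d = -16
  -a + b - c + d = -5
  8a + 4b + 2c + d = 52
Solving the system yields a = 3, b = 5, c = 5, d = -2.
So h(s) = 3s^3 + 5s^2 + 5s - 2.
Check: h(-3) = -53. ✓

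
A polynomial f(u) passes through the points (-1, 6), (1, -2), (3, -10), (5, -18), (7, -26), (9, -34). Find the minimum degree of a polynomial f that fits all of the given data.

1

Forward differences of the values at u = -1, 1, 3, 5, 7, 9:
  f  : 6  -2  -10  -18  -26  -34
  Δ  : -8  -8  -8  -8  -8
  Δ^2: 0  0  0  0
  Δ^3: 0  0  0
  Δ^4: 0  0
  Δ^5: 0
The first differences are constant (-8) and nonzero, while all higher differences vanish, so the minimal degree is 1.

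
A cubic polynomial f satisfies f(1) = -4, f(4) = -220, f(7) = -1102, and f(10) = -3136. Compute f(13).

-6808

Write f(u) = au^3 + bu^2 + cu + d. Substituting each data point gives a linear system:
  a + b + c + d = -4
  64a + 16b + 4c + d = -220
  343a + 49b + 7c + d = -1102
  1000a + 100b + 10c + d = -3136
Solving the system yields a = -3, b = -1, c = -4, d = 4.
So f(u) = -3u^3 - u^2 - 4u + 4.
Then f(13) = -6808.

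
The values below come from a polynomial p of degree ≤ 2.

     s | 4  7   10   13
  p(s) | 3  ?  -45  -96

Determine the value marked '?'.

The 3 known points determine the degree-2 polynomial uniquely.
Write p(s) = as^2 + bs + c. Substituting each data point gives a linear system:
  16a + 4b + c = 3
  100a + 10b + c = -45
  169a + 13b + c = -96
Solving the system yields a = -1, b = 6, c = -5.
So p(s) = -s² + 6s - 5.
Then p(7) = -12.

-12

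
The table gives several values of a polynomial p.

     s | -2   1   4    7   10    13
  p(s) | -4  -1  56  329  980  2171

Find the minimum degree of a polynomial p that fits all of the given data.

Forward differences of the values at s = -2, 1, 4, 7, 10, 13:
  p  : -4  -1  56  329  980  2171
  Δ  : 3  57  273  651  1191
  Δ^2: 54  216  378  540
  Δ^3: 162  162  162
  Δ^4: 0  0
  Δ^5: 0
The third differences are constant (162) and nonzero, while all higher differences vanish, so the minimal degree is 3.

3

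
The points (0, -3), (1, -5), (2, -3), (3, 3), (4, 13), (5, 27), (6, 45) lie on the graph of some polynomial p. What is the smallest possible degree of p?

Forward differences of the values at x = 0, 1, 2, 3, 4, 5, 6:
  p  : -3  -5  -3  3  13  27  45
  Δ  : -2  2  6  10  14  18
  Δ^2: 4  4  4  4  4
  Δ^3: 0  0  0  0
  Δ^4: 0  0  0
  Δ^5: 0  0
  Δ^6: 0
The second differences are constant (4) and nonzero, while all higher differences vanish, so the minimal degree is 2.

2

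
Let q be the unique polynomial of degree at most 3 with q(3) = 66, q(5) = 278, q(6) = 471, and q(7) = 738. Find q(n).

q(n) = 2n^3 + n^2 + 3

Using the Lagrange interpolation formula with nodes 3, 5, 6, 7:
  L_0(n) = (n - 5)(n - 6)(n - 7) / -24
  L_1(n) = (n - 3)(n - 6)(n - 7) / 4
  L_2(n) = (n - 3)(n - 5)(n - 7) / -3
  L_3(n) = (n - 3)(n - 5)(n - 6) / 8
Then q(n) = 66·L_0(n) + 278·L_1(n) + 471·L_2(n) + 738·L_3(n).
Expanding and collecting terms gives q(n) = 2n^3 + n^2 + 3.
Check: q(3) = 66. ✓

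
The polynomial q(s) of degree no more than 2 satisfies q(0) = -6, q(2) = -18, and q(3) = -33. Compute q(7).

Using the Lagrange interpolation formula with nodes 0, 2, 3:
  L_0(s) = (s - 2)(s - 3) / 6
  L_1(s) = s(s - 3) / -2
  L_2(s) = s(s - 2) / 3
Then q(s) = -6·L_0(s) - 18·L_1(s) - 33·L_2(s).
Expanding and collecting terms gives q(s) = -3s^2 - 6.
Evaluating at s = 7: q(7) = -153.

-153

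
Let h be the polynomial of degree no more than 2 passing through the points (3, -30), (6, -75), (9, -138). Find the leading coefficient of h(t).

Write h(t) = at^2 + bt + c. Substituting each data point gives a linear system:
  9a + 3b + c = -30
  36a + 6b + c = -75
  81a + 9b + c = -138
Solving the system yields a = -1, b = -6, c = -3.
So h(t) = -t^2 - 6t - 3.
The leading coefficient is -1.

-1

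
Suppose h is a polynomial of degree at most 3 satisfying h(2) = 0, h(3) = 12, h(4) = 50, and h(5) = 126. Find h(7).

Using the Lagrange interpolation formula with nodes 2, 3, 4, 5:
  L_0(x) = (x - 3)(x - 4)(x - 5) / -6
  L_1(x) = (x - 2)(x - 4)(x - 5) / 2
  L_2(x) = (x - 2)(x - 3)(x - 5) / -2
  L_3(x) = (x - 2)(x - 3)(x - 4) / 6
Then h(x) = 0·L_0(x) + 12·L_1(x) + 50·L_2(x) + 126·L_3(x).
Expanding and collecting terms gives h(x) = 2x^3 - 5x^2 - x + 6.
Evaluating at x = 7: h(7) = 440.

440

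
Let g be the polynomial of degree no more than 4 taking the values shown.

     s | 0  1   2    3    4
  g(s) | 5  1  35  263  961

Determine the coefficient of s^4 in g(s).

Write g(s) = as^4 + bs^3 + cs^2 + ds + e. Substituting each data point gives a linear system:
  e = 5
  a + b + c + d + e = 1
  16a + 8b + 4c + 2d + e = 35
  81a + 27b + 9c + 3d + e = 263
  256a + 64b + 16c + 4d + e = 961
Solving the system yields a = 5, b = -4, c = -4, d = -1, e = 5.
So g(s) = 5s⁴ - 4s³ - 4s² - s + 5.
The leading coefficient is 5.

5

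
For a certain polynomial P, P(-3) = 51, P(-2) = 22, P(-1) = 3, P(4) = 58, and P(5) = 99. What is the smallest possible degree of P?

Divided differences on the nodes -3, -2, -1, 4, 5:
  order 0: 51  22  3  58  99
  order 1: -29  -19  11  41
  order 2: 5  5  5
  order 3: 0  0
  order 4: 0
The order-2 divided differences are all 5 (nonzero) and every higher order vanishes, so the data lies on a polynomial of degree exactly 2.

2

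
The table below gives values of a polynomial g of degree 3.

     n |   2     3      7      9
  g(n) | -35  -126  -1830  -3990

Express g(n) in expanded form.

Write g(n) = an^3 + bn^2 + cn + d. Substituting each data point gives a linear system:
  8a + 4b + 2c + d = -35
  27a + 9b + 3c + d = -126
  343a + 49b + 7c + d = -1830
  729a + 81b + 9c + d = -3990
Solving the system yields a = -6, b = 5, c = -2, d = -3.
So g(n) = -6n³ + 5n² - 2n - 3.
Check: g(9) = -3990. ✓

g(n) = -6n^3 + 5n^2 - 2n - 3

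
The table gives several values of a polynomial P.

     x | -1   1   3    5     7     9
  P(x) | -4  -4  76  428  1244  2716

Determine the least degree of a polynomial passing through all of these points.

Forward differences of the values at x = -1, 1, 3, 5, 7, 9:
  P  : -4  -4  76  428  1244  2716
  Δ  : 0  80  352  816  1472
  Δ^2: 80  272  464  656
  Δ^3: 192  192  192
  Δ^4: 0  0
  Δ^5: 0
The third differences are constant (192) and nonzero, while all higher differences vanish, so the minimal degree is 3.

3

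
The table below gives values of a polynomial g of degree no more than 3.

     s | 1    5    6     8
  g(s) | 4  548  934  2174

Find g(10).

Write g(s) = as^3 + bs^2 + cs + d. Substituting each data point gives a linear system:
  a + b + c + d = 4
  125a + 25b + 5c + d = 548
  216a + 36b + 6c + d = 934
  512a + 64b + 8c + d = 2174
Solving the system yields a = 4, b = 2, c = 0, d = -2.
So g(s) = 4s³ + 2s² - 2.
Then g(10) = 4198.

4198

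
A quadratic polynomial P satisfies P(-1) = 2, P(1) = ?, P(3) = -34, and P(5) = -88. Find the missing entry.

-4

The 3 known points determine the degree-2 polynomial uniquely.
Write P(s) = as^2 + bs + c. Substituting each data point gives a linear system:
  a - b + c = 2
  9a + 3b + c = -34
  25a + 5b + c = -88
Solving the system yields a = -3, b = -3, c = 2.
So P(s) = -3s^2 - 3s + 2.
Then P(1) = -4.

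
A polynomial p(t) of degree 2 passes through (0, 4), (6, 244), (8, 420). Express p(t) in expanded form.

Write p(t) = at^2 + bt + c. Substituting each data point gives a linear system:
  c = 4
  36a + 6b + c = 244
  64a + 8b + c = 420
Solving the system yields a = 6, b = 4, c = 4.
So p(t) = 6t² + 4t + 4.
Check: p(6) = 244. ✓

p(t) = 6t^2 + 4t + 4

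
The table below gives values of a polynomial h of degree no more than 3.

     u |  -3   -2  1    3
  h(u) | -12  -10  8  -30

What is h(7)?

-442

Using the Lagrange interpolation formula with nodes -3, -2, 1, 3:
  L_0(u) = (u + 2)(u - 1)(u - 3) / -24
  L_1(u) = (u + 3)(u - 1)(u - 3) / 15
  L_2(u) = (u + 3)(u + 2)(u - 3) / -24
  L_3(u) = (u + 3)(u + 2)(u - 1) / 60
Then h(u) = -12·L_0(u) - 10·L_1(u) + 8·L_2(u) - 30·L_3(u).
Expanding and collecting terms gives h(u) = -u^3 - 3u^2 + 6u + 6.
Evaluating at u = 7: h(7) = -442.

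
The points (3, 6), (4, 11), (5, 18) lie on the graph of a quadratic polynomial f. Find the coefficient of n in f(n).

-2

Write f(n) = an^2 + bn + c. Substituting each data point gives a linear system:
  9a + 3b + c = 6
  16a + 4b + c = 11
  25a + 5b + c = 18
Solving the system yields a = 1, b = -2, c = 3.
So f(n) = n² - 2n + 3.
The coefficient of n is -2.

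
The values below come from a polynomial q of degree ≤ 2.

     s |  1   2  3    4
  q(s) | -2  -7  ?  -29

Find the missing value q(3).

-16

On equispaced nodes a degree-2 polynomial has vanishing third forward difference, so
  - q(1) + 3·q(2) - 3·q(3) + q(4) = 0.
Substituting the known values and solving for q(3):
  -3·q(3) = 48
  q(3) = -16.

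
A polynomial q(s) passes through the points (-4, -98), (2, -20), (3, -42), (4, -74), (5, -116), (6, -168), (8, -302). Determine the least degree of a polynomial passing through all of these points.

2

Divided differences on the nodes -4, 2, 3, 4, 5, 6, 8:
  order 0: -98  -20  -42  -74  -116  -168  -302
  order 1: 13  -22  -32  -42  -52  -67
  order 2: -5  -5  -5  -5  -5
  order 3: 0  0  0  0
  order 4: 0  0  0
  order 5: 0  0
  order 6: 0
The order-2 divided differences are all -5 (nonzero) and every higher order vanishes, so the data lies on a polynomial of degree exactly 2.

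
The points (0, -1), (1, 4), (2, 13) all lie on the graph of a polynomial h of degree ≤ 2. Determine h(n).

Using the Lagrange interpolation formula with nodes 0, 1, 2:
  L_0(n) = (n - 1)(n - 2) / 2
  L_1(n) = n(n - 2) / -1
  L_2(n) = n(n - 1) / 2
Then h(n) = -1·L_0(n) + 4·L_1(n) + 13·L_2(n).
Expanding and collecting terms gives h(n) = 2n^2 + 3n - 1.
Check: h(2) = 13. ✓

h(n) = 2n^2 + 3n - 1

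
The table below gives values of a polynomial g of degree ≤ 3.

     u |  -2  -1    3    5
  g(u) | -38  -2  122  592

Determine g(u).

g(u) = 5u^3 - u^2 - 2u + 2

Write g(u) = au^3 + bu^2 + cu + d. Substituting each data point gives a linear system:
  -8a + 4b - 2c + d = -38
  -a + b - c + d = -2
  27a + 9b + 3c + d = 122
  125a + 25b + 5c + d = 592
Solving the system yields a = 5, b = -1, c = -2, d = 2.
So g(u) = 5u^3 - u^2 - 2u + 2.
Check: g(5) = 592. ✓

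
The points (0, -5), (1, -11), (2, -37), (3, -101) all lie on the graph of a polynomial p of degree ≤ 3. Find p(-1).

Write p(t) = at^3 + bt^2 + ct + d. Substituting each data point gives a linear system:
  d = -5
  a + b + c + d = -11
  8a + 4b + 2c + d = -37
  27a + 9b + 3c + d = -101
Solving the system yields a = -3, b = -1, c = -2, d = -5.
So p(t) = -3t^3 - t^2 - 2t - 5.
Then p(-1) = -1.

-1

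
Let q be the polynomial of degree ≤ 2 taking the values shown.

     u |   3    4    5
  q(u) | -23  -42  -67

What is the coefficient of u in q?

2

Write q(u) = au^2 + bu + c. Substituting each data point gives a linear system:
  9a + 3b + c = -23
  16a + 4b + c = -42
  25a + 5b + c = -67
Solving the system yields a = -3, b = 2, c = -2.
So q(u) = -3u² + 2u - 2.
The coefficient of u is 2.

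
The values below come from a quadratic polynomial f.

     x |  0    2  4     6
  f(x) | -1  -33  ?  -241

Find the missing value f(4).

The 3 known points determine the degree-2 polynomial uniquely.
Write f(x) = ax^2 + bx + c. Substituting each data point gives a linear system:
  c = -1
  4a + 2b + c = -33
  36a + 6b + c = -241
Solving the system yields a = -6, b = -4, c = -1.
So f(x) = -6x^2 - 4x - 1.
Then f(4) = -113.

-113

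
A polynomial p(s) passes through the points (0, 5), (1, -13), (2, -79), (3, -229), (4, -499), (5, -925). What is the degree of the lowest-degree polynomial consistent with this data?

Forward differences of the values at s = 0, 1, 2, 3, 4, 5:
  p  : 5  -13  -79  -229  -499  -925
  Δ  : -18  -66  -150  -270  -426
  Δ^2: -48  -84  -120  -156
  Δ^3: -36  -36  -36
  Δ^4: 0  0
  Δ^5: 0
The third differences are constant (-36) and nonzero, while all higher differences vanish, so the minimal degree is 3.

3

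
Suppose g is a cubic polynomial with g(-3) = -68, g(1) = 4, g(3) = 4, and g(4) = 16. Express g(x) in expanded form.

Write g(x) = ax^3 + bx^2 + cx + d. Substituting each data point gives a linear system:
  -27a + 9b - 3c + d = -68
  a + b + c + d = 4
  27a + 9b + 3c + d = 4
  64a + 16b + 4c + d = 16
Solving the system yields a = 1, b = -4, c = 3, d = 4.
So g(x) = x³ - 4x² + 3x + 4.
Check: g(-3) = -68. ✓

g(x) = x^3 - 4x^2 + 3x + 4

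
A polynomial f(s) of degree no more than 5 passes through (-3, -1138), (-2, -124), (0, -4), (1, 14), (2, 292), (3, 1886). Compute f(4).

Write f(s) = as^5 + bs^4 + cs^3 + ds^2 + es + k. Substituting each data point gives a linear system:
  -243a + 81b - 27c + 9d - 3e + k = -1138
  -32a + 16b - 8c + 4d - 2e + k = -124
  k = -4
  a + b + c + d + e + k = 14
  32a + 16b + 8c + 4d + 2e + k = 292
  243a + 81b + 27c + 9d + 3e + k = 1886
Solving the system yields a = 6, b = 4, c = 2, d = 6, e = 0, k = -4.
So f(s) = 6s⁵ + 4s⁴ + 2s³ + 6s² - 4.
Then f(4) = 7388.

7388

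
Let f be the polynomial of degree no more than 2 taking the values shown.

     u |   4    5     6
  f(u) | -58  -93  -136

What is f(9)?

-313

Forward differences of the values at u = 4, 5, 6:
  f  : -58  -93  -136
  Δ  : -35  -43
  Δ^2: -8
The second differences are constant, confirming degree 2.
Interpolating (Newton forward form) and evaluating at u = 9 gives f(9) = -313.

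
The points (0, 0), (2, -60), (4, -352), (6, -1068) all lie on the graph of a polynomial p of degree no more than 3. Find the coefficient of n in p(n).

-4

Write p(n) = an^3 + bn^2 + cn + d. Substituting each data point gives a linear system:
  d = 0
  8a + 4b + 2c + d = -60
  64a + 16b + 4c + d = -352
  216a + 36b + 6c + d = -1068
Solving the system yields a = -4, b = -5, c = -4, d = 0.
So p(n) = -4n^3 - 5n^2 - 4n.
The coefficient of n is -4.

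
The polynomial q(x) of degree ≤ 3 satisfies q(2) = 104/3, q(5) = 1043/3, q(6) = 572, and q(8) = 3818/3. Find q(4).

574/3

Using the Lagrange interpolation formula with nodes 2, 5, 6, 8:
  L_0(x) = (x - 5)(x - 6)(x - 8) / -72
  L_1(x) = (x - 2)(x - 6)(x - 8) / 9
  L_2(x) = (x - 2)(x - 5)(x - 8) / -8
  L_3(x) = (x - 2)(x - 5)(x - 6) / 36
Then q(x) = 104/3·L_0(x) + 1043/3·L_1(x) + 572·L_2(x) + 3818/3·L_3(x).
Expanding and collecting terms gives q(x) = 2x^3 + 4x^2 - (5/3)x + 6.
Evaluating at x = 4: q(4) = 574/3.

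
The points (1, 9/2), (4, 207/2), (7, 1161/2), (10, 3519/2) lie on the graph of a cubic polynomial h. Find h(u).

h(u) = 2u^3 - 3u^2 + 6u - 1/2

Using the Lagrange interpolation formula with nodes 1, 4, 7, 10:
  L_0(u) = (u - 4)(u - 7)(u - 10) / -162
  L_1(u) = (u - 1)(u - 7)(u - 10) / 54
  L_2(u) = (u - 1)(u - 4)(u - 10) / -54
  L_3(u) = (u - 1)(u - 4)(u - 7) / 162
Then h(u) = 9/2·L_0(u) + 207/2·L_1(u) + 1161/2·L_2(u) + 3519/2·L_3(u).
Expanding and collecting terms gives h(u) = 2u^3 - 3u^2 + 6u - 1/2.
Check: h(1) = 9/2. ✓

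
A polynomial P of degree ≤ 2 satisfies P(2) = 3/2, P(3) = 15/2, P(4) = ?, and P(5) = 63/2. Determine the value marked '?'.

The 3 known points determine the degree-2 polynomial uniquely.
Write P(n) = an^2 + bn + c. Substituting each data point gives a linear system:
  4a + 2b + c = 3/2
  9a + 3b + c = 15/2
  25a + 5b + c = 63/2
Solving the system yields a = 2, b = -4, c = 3/2.
So P(n) = 2n² - 4n + 3/2.
Then P(4) = 35/2.

35/2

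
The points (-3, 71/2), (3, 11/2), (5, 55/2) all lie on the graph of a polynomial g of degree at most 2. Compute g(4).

Using the Lagrange interpolation formula with nodes -3, 3, 5:
  L_0(s) = (s - 3)(s - 5) / 48
  L_1(s) = (s + 3)(s - 5) / -12
  L_2(s) = (s + 3)(s - 3) / 16
Then g(s) = 71/2·L_0(s) + 11/2·L_1(s) + 55/2·L_2(s).
Expanding and collecting terms gives g(s) = 2s² - 5s + 5/2.
Evaluating at s = 4: g(4) = 29/2.

29/2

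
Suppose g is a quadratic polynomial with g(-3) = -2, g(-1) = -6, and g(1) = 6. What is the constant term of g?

Write g(t) = at^2 + bt + c. Substituting each data point gives a linear system:
  9a - 3b + c = -2
  a - b + c = -6
  a + b + c = 6
Solving the system yields a = 2, b = 6, c = -2.
So g(t) = 2t² + 6t - 2.
The constant term is -2.

-2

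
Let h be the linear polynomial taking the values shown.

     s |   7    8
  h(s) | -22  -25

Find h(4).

Write h(s) = as + b. Substituting each data point gives a linear system:
  7a + b = -22
  8a + b = -25
Solving the system yields a = -3, b = -1.
So h(s) = -3s - 1.
Then h(4) = -13.

-13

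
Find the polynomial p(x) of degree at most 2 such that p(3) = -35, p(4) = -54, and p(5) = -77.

p(x) = -2x^2 - 5x - 2

Using the Lagrange interpolation formula with nodes 3, 4, 5:
  L_0(x) = (x - 4)(x - 5) / 2
  L_1(x) = (x - 3)(x - 5) / -1
  L_2(x) = (x - 3)(x - 4) / 2
Then p(x) = -35·L_0(x) - 54·L_1(x) - 77·L_2(x).
Expanding and collecting terms gives p(x) = -2x^2 - 5x - 2.
Check: p(5) = -77. ✓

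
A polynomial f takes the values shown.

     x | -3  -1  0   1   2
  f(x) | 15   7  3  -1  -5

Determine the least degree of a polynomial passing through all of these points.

1

Divided differences on the nodes -3, -1, 0, 1, 2:
  order 0: 15  7  3  -1  -5
  order 1: -4  -4  -4  -4
  order 2: 0  0  0
  order 3: 0  0
  order 4: 0
The order-1 divided differences are all -4 (nonzero) and every higher order vanishes, so the data lies on a polynomial of degree exactly 1.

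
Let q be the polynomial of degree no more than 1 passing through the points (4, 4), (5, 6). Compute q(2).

Write q(s) = as + b. Substituting each data point gives a linear system:
  4a + b = 4
  5a + b = 6
Solving the system yields a = 2, b = -4.
So q(s) = 2s - 4.
Then q(2) = 0.

0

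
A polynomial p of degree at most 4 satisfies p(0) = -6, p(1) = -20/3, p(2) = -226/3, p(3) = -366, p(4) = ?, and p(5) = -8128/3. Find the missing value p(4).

On equispaced nodes a degree-4 polynomial has vanishing fifth forward difference, so
  - p(0) + 5·p(1) - 10·p(2) + 10·p(3) - 5·p(4) + p(5) = 0.
Substituting the known values and solving for p(4):
  -5·p(4) = 16930/3
  p(4) = -3386/3.

-3386/3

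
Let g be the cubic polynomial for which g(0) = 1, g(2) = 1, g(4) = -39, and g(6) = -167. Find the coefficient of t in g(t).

Write g(t) = at^3 + bt^2 + ct + d. Substituting each data point gives a linear system:
  d = 1
  8a + 4b + 2c + d = 1
  64a + 16b + 4c + d = -39
  216a + 36b + 6c + d = -167
Solving the system yields a = -1, b = 1, c = 2, d = 1.
So g(t) = -t³ + t² + 2t + 1.
The coefficient of t is 2.

2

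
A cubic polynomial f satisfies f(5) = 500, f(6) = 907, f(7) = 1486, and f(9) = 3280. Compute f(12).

Using the Lagrange interpolation formula with nodes 5, 6, 7, 9:
  L_0(n) = (n - 6)(n - 7)(n - 9) / -8
  L_1(n) = (n - 5)(n - 7)(n - 9) / 3
  L_2(n) = (n - 5)(n - 6)(n - 9) / -4
  L_3(n) = (n - 5)(n - 6)(n - 7) / 24
Then f(n) = 500·L_0(n) + 907·L_1(n) + 1486·L_2(n) + 3280·L_3(n).
Expanding and collecting terms gives f(n) = 5n³ - 4n² - 4n - 5.
Evaluating at n = 12: f(12) = 8011.

8011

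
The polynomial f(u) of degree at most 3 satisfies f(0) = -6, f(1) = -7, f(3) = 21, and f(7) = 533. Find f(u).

f(u) = 2u^3 - 3u^2 - 6

Using the Lagrange interpolation formula with nodes 0, 1, 3, 7:
  L_0(u) = (u - 1)(u - 3)(u - 7) / -21
  L_1(u) = u(u - 3)(u - 7) / 12
  L_2(u) = u(u - 1)(u - 7) / -24
  L_3(u) = u(u - 1)(u - 3) / 168
Then f(u) = -6·L_0(u) - 7·L_1(u) + 21·L_2(u) + 533·L_3(u).
Expanding and collecting terms gives f(u) = 2u³ - 3u² - 6.
Check: f(0) = -6. ✓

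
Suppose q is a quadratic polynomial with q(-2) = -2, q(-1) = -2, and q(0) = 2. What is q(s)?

Using the Lagrange interpolation formula with nodes -2, -1, 0:
  L_0(s) = (s + 1)s / 2
  L_1(s) = (s + 2)s / -1
  L_2(s) = (s + 2)(s + 1) / 2
Then q(s) = -2·L_0(s) - 2·L_1(s) + 2·L_2(s).
Expanding and collecting terms gives q(s) = 2s^2 + 6s + 2.
Check: q(-2) = -2. ✓

q(s) = 2s^2 + 6s + 2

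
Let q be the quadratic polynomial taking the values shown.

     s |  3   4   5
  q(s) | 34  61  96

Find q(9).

316

Write q(s) = as^2 + bs + c. Substituting each data point gives a linear system:
  9a + 3b + c = 34
  16a + 4b + c = 61
  25a + 5b + c = 96
Solving the system yields a = 4, b = -1, c = 1.
So q(s) = 4s^2 - s + 1.
Then q(9) = 316.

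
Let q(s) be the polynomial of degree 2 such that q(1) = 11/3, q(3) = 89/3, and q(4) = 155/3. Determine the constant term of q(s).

-1/3

Write q(s) = as^2 + bs + c. Substituting each data point gives a linear system:
  a + b + c = 11/3
  9a + 3b + c = 89/3
  16a + 4b + c = 155/3
Solving the system yields a = 3, b = 1, c = -1/3.
So q(s) = 3s^2 + s - 1/3.
The constant term is -1/3.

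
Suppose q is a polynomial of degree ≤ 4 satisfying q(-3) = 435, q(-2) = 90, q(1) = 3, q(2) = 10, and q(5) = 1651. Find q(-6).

6282

Using the Lagrange interpolation formula with nodes -3, -2, 1, 2, 5:
  L_0(x) = (x + 2)(x - 1)(x - 2)(x - 5) / 160
  L_1(x) = (x + 3)(x - 1)(x - 2)(x - 5) / -84
  L_2(x) = (x + 3)(x + 2)(x - 2)(x - 5) / 48
  L_3(x) = (x + 3)(x + 2)(x - 1)(x - 5) / -60
  L_4(x) = (x + 3)(x + 2)(x - 1)(x - 2) / 672
Then q(x) = 435·L_0(x) + 90·L_1(x) + 3·L_2(x) + 10·L_3(x) + 1651·L_4(x).
Expanding and collecting terms gives q(x) = 4x^4 - 6x^3 - 5x^2 + 4x + 6.
Evaluating at x = -6: q(-6) = 6282.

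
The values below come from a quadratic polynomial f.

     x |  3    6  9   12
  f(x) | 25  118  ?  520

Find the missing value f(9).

283

The 3 known points determine the degree-2 polynomial uniquely.
Write f(x) = ax^2 + bx + c. Substituting each data point gives a linear system:
  9a + 3b + c = 25
  36a + 6b + c = 118
  144a + 12b + c = 520
Solving the system yields a = 4, b = -5, c = 4.
So f(x) = 4x² - 5x + 4.
Then f(9) = 283.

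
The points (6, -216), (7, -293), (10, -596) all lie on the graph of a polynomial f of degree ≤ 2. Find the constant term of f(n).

-6

Write f(n) = an^2 + bn + c. Substituting each data point gives a linear system:
  36a + 6b + c = -216
  49a + 7b + c = -293
  100a + 10b + c = -596
Solving the system yields a = -6, b = 1, c = -6.
So f(n) = -6n^2 + n - 6.
The constant term is -6.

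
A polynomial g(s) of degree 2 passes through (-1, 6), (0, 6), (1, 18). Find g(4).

126

Write g(s) = as^2 + bs + c. Substituting each data point gives a linear system:
  a - b + c = 6
  c = 6
  a + b + c = 18
Solving the system yields a = 6, b = 6, c = 6.
So g(s) = 6s² + 6s + 6.
Then g(4) = 126.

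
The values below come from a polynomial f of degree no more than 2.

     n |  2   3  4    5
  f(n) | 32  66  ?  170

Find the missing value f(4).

On equispaced nodes a degree-2 polynomial has vanishing third forward difference, so
  - f(2) + 3·f(3) - 3·f(4) + f(5) = 0.
Substituting the known values and solving for f(4):
  -3·f(4) = -336
  f(4) = 112.

112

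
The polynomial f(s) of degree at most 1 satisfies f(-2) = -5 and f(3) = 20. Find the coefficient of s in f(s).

5

Write f(s) = as + b. Substituting each data point gives a linear system:
  -2a + b = -5
  3a + b = 20
Solving the system yields a = 5, b = 5.
So f(s) = 5s + 5.
The leading coefficient is 5.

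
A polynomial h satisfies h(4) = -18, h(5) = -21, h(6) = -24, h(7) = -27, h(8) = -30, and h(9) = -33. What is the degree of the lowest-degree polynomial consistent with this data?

Forward differences of the values at s = 4, 5, 6, 7, 8, 9:
  h  : -18  -21  -24  -27  -30  -33
  Δ  : -3  -3  -3  -3  -3
  Δ^2: 0  0  0  0
  Δ^3: 0  0  0
  Δ^4: 0  0
  Δ^5: 0
The first differences are constant (-3) and nonzero, while all higher differences vanish, so the minimal degree is 1.

1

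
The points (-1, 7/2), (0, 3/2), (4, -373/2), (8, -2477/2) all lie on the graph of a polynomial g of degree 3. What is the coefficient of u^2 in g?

Write g(u) = au^3 + bu^2 + cu + d. Substituting each data point gives a linear system:
  -a + b - c + d = 7/2
  d = 3/2
  64a + 16b + 4c + d = -373/2
  512a + 64b + 8c + d = -2477/2
Solving the system yields a = -2, b = -3, c = -3, d = 3/2.
So g(u) = -2u^3 - 3u^2 - 3u + 3/2.
The coefficient of u^2 is -3.

-3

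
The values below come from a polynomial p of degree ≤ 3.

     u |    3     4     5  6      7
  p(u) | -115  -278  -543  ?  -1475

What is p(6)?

On equispaced nodes a degree-3 polynomial has vanishing fourth forward difference, so
  p(3) - 4·p(4) + 6·p(5) - 4·p(6) + p(7) = 0.
Substituting the known values and solving for p(6):
  -4·p(6) = 3736
  p(6) = -934.

-934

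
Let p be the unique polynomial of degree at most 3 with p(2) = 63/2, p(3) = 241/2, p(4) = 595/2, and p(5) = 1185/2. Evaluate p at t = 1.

Forward differences of the values at t = 2, 3, 4, 5:
  p  : 63/2  241/2  595/2  1185/2
  Δ  : 89  177  295
  Δ^2: 88  118
  Δ^3: 30
The third differences are constant, confirming degree 3.
Interpolating (Newton forward form) and evaluating at t = 1 gives p(1) = 1/2.

1/2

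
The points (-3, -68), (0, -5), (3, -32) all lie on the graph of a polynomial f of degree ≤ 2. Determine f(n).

Using the Lagrange interpolation formula with nodes -3, 0, 3:
  L_0(n) = n(n - 3) / 18
  L_1(n) = (n + 3)(n - 3) / -9
  L_2(n) = (n + 3)n / 18
Then f(n) = -68·L_0(n) - 5·L_1(n) - 32·L_2(n).
Expanding and collecting terms gives f(n) = -5n^2 + 6n - 5.
Check: f(-3) = -68. ✓

f(n) = -5n^2 + 6n - 5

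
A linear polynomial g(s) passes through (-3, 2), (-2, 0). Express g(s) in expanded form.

g(s) = -2s - 4

Using the Lagrange interpolation formula with nodes -3, -2:
  L_0(s) = (s + 2) / -1
  L_1(s) = (s + 3) / 1
Then g(s) = 2·L_0(s) + 0·L_1(s).
Expanding and collecting terms gives g(s) = -2s - 4.
Check: g(-2) = 0. ✓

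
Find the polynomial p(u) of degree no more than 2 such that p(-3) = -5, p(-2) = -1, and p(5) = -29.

Write p(u) = au^2 + bu + c. Substituting each data point gives a linear system:
  9a - 3b + c = -5
  4a - 2b + c = -1
  25a + 5b + c = -29
Solving the system yields a = -1, b = -1, c = 1.
So p(u) = -u^2 - u + 1.
Check: p(-3) = -5. ✓

p(u) = -u^2 - u + 1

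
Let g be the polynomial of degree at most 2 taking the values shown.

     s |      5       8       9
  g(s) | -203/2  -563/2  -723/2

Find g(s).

Write g(s) = as^2 + bs + c. Substituting each data point gives a linear system:
  25a + 5b + c = -203/2
  64a + 8b + c = -563/2
  81a + 9b + c = -723/2
Solving the system yields a = -5, b = 5, c = -3/2.
So g(s) = -5s^2 + 5s - 3/2.
Check: g(9) = -723/2. ✓

g(s) = -5s^2 + 5s - 3/2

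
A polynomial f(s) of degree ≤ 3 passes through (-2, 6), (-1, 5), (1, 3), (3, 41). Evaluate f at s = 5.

Write f(s) = as^3 + bs^2 + cs + d. Substituting each data point gives a linear system:
  -8a + 4b - 2c + d = 6
  -a + b - c + d = 5
  a + b + c + d = 3
  27a + 9b + 3c + d = 41
Solving the system yields a = 1, b = 2, c = -2, d = 2.
So f(s) = s^3 + 2s^2 - 2s + 2.
Then f(5) = 167.

167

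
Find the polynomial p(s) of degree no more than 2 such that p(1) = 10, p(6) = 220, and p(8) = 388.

Using the Lagrange interpolation formula with nodes 1, 6, 8:
  L_0(s) = (s - 6)(s - 8) / 35
  L_1(s) = (s - 1)(s - 8) / -10
  L_2(s) = (s - 1)(s - 6) / 14
Then p(s) = 10·L_0(s) + 220·L_1(s) + 388·L_2(s).
Expanding and collecting terms gives p(s) = 6s^2 + 4.
Check: p(1) = 10. ✓

p(s) = 6s^2 + 4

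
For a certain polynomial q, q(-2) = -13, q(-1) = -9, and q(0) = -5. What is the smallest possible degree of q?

Forward differences of the values at x = -2, -1, 0:
  q  : -13  -9  -5
  Δ  : 4  4
  Δ^2: 0
The first differences are constant (4) and nonzero, while all higher differences vanish, so the minimal degree is 1.

1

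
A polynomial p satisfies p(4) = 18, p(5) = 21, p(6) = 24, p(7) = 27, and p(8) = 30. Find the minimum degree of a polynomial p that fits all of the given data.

1

Forward differences of the values at t = 4, 5, 6, 7, 8:
  p  : 18  21  24  27  30
  Δ  : 3  3  3  3
  Δ^2: 0  0  0
  Δ^3: 0  0
  Δ^4: 0
The first differences are constant (3) and nonzero, while all higher differences vanish, so the minimal degree is 1.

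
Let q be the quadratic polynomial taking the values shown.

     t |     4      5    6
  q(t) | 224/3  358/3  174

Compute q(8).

940/3

Using the Lagrange interpolation formula with nodes 4, 5, 6:
  L_0(t) = (t - 5)(t - 6) / 2
  L_1(t) = (t - 4)(t - 6) / -1
  L_2(t) = (t - 4)(t - 5) / 2
Then q(t) = 224/3·L_0(t) + 358/3·L_1(t) + 174·L_2(t).
Expanding and collecting terms gives q(t) = 5t^2 - (1/3)t - 4.
Evaluating at t = 8: q(8) = 940/3.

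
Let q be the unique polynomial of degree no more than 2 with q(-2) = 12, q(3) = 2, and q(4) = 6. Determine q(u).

Write q(u) = au^2 + bu + c. Substituting each data point gives a linear system:
  4a - 2b + c = 12
  9a + 3b + c = 2
  16a + 4b + c = 6
Solving the system yields a = 1, b = -3, c = 2.
So q(u) = u^2 - 3u + 2.
Check: q(4) = 6. ✓

q(u) = u^2 - 3u + 2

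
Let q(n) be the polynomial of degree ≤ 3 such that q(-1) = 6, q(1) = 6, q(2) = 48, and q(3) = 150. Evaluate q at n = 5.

630

Using the Lagrange interpolation formula with nodes -1, 1, 2, 3:
  L_0(n) = (n - 1)(n - 2)(n - 3) / -24
  L_1(n) = (n + 1)(n - 2)(n - 3) / 4
  L_2(n) = (n + 1)(n - 1)(n - 3) / -3
  L_3(n) = (n + 1)(n - 1)(n - 2) / 8
Then q(n) = 6·L_0(n) + 6·L_1(n) + 48·L_2(n) + 150·L_3(n).
Expanding and collecting terms gives q(n) = 4n³ + 6n² - 4n.
Evaluating at n = 5: q(5) = 630.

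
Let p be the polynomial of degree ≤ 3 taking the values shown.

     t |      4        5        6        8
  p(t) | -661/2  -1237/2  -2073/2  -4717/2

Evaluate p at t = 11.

-11833/2

Write p(t) = at^3 + bt^2 + ct + d. Substituting each data point gives a linear system:
  64a + 16b + 4c + d = -661/2
  125a + 25b + 5c + d = -1237/2
  216a + 36b + 6c + d = -2073/2
  512a + 64b + 8c + d = -4717/2
Solving the system yields a = -4, b = -5, c = 1, d = 3/2.
So p(t) = -4t³ - 5t² + t + 3/2.
Then p(11) = -11833/2.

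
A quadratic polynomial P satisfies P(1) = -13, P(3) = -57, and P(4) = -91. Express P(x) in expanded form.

Write P(x) = ax^2 + bx + c. Substituting each data point gives a linear system:
  a + b + c = -13
  9a + 3b + c = -57
  16a + 4b + c = -91
Solving the system yields a = -4, b = -6, c = -3.
So P(x) = -4x^2 - 6x - 3.
Check: P(1) = -13. ✓

P(x) = -4x^2 - 6x - 3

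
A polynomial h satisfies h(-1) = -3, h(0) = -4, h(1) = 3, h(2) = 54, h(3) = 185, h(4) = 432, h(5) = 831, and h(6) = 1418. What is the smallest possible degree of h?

3

Forward differences of the values at x = -1, 0, 1, 2, 3, 4, 5, 6:
  h  : -3  -4  3  54  185  432  831  1418
  Δ  : -1  7  51  131  247  399  587
  Δ^2: 8  44  80  116  152  188
  Δ^3: 36  36  36  36  36
  Δ^4: 0  0  0  0
  Δ^5: 0  0  0
  Δ^6: 0  0
  Δ^7: 0
The third differences are constant (36) and nonzero, while all higher differences vanish, so the minimal degree is 3.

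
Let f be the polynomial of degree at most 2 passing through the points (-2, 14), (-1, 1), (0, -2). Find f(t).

Using the Lagrange interpolation formula with nodes -2, -1, 0:
  L_0(t) = (t + 1)t / 2
  L_1(t) = (t + 2)t / -1
  L_2(t) = (t + 2)(t + 1) / 2
Then f(t) = 14·L_0(t) + 1·L_1(t) - 2·L_2(t).
Expanding and collecting terms gives f(t) = 5t^2 + 2t - 2.
Check: f(0) = -2. ✓

f(t) = 5t^2 + 2t - 2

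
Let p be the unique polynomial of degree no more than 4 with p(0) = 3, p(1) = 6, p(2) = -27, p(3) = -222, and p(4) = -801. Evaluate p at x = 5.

-2082

Using the Lagrange interpolation formula with nodes 0, 1, 2, 3, 4:
  L_0(x) = (x - 1)(x - 2)(x - 3)(x - 4) / 24
  L_1(x) = x(x - 2)(x - 3)(x - 4) / -6
  L_2(x) = x(x - 1)(x - 3)(x - 4) / 4
  L_3(x) = x(x - 1)(x - 2)(x - 4) / -6
  L_4(x) = x(x - 1)(x - 2)(x - 3) / 24
Then p(x) = 3·L_0(x) + 6·L_1(x) - 27·L_2(x) - 222·L_3(x) - 801·L_4(x).
Expanding and collecting terms gives p(x) = -4x^4 + 3x^3 + x^2 + 3x + 3.
Evaluating at x = 5: p(5) = -2082.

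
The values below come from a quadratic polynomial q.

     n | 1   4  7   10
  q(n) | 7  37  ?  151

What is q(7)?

On equispaced nodes a degree-2 polynomial has vanishing third forward difference, so
  - q(1) + 3·q(4) - 3·q(7) + q(10) = 0.
Substituting the known values and solving for q(7):
  -3·q(7) = -255
  q(7) = 85.

85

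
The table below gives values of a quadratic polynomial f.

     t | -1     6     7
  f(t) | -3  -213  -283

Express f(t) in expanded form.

Write f(t) = at^2 + bt + c. Substituting each data point gives a linear system:
  a - b + c = -3
  36a + 6b + c = -213
  49a + 7b + c = -283
Solving the system yields a = -5, b = -5, c = -3.
So f(t) = -5t^2 - 5t - 3.
Check: f(-1) = -3. ✓

f(t) = -5t^2 - 5t - 3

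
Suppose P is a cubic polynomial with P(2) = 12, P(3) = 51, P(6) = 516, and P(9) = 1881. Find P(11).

Write P(u) = au^3 + bu^2 + cu + d. Substituting each data point gives a linear system:
  8a + 4b + 2c + d = 12
  27a + 9b + 3c + d = 51
  216a + 36b + 6c + d = 516
  729a + 81b + 9c + d = 1881
Solving the system yields a = 3, b = -4, c = 2, d = 0.
So P(u) = 3u³ - 4u² + 2u.
Then P(11) = 3531.

3531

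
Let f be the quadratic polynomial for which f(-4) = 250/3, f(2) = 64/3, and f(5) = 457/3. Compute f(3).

53

Using the Lagrange interpolation formula with nodes -4, 2, 5:
  L_0(u) = (u - 2)(u - 5) / 54
  L_1(u) = (u + 4)(u - 5) / -18
  L_2(u) = (u + 4)(u - 2) / 27
Then f(u) = 250/3·L_0(u) + 64/3·L_1(u) + 457/3·L_2(u).
Expanding and collecting terms gives f(u) = 6u^2 + (5/3)u - 6.
Evaluating at u = 3: f(3) = 53.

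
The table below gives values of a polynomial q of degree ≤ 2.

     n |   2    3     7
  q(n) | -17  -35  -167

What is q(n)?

Using the Lagrange interpolation formula with nodes 2, 3, 7:
  L_0(n) = (n - 3)(n - 7) / 5
  L_1(n) = (n - 2)(n - 7) / -4
  L_2(n) = (n - 2)(n - 3) / 20
Then q(n) = -17·L_0(n) - 35·L_1(n) - 167·L_2(n).
Expanding and collecting terms gives q(n) = -3n^2 - 3n + 1.
Check: q(2) = -17. ✓

q(n) = -3n^2 - 3n + 1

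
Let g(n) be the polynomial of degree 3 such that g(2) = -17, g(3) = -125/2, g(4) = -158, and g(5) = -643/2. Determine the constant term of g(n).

-4

Write g(n) = an^3 + bn^2 + cn + d. Substituting each data point gives a linear system:
  8a + 4b + 2c + d = -17
  27a + 9b + 3c + d = -125/2
  64a + 16b + 4c + d = -158
  125a + 25b + 5c + d = -643/2
Solving the system yields a = -3, b = 2, c = 3/2, d = -4.
So g(n) = -3n^3 + 2n^2 + (3/2)n - 4.
The constant term is -4.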